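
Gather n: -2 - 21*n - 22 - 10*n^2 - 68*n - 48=-10*n^2 - 89*n - 72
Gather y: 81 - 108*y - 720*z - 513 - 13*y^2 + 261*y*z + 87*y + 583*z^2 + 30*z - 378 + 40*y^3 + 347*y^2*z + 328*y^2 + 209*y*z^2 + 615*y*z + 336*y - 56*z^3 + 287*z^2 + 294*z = 40*y^3 + y^2*(347*z + 315) + y*(209*z^2 + 876*z + 315) - 56*z^3 + 870*z^2 - 396*z - 810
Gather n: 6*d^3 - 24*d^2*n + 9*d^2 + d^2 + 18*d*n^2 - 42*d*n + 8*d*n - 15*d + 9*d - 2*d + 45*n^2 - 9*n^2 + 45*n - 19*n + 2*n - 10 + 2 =6*d^3 + 10*d^2 - 8*d + n^2*(18*d + 36) + n*(-24*d^2 - 34*d + 28) - 8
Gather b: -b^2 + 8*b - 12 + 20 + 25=-b^2 + 8*b + 33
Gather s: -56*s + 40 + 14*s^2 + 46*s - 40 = 14*s^2 - 10*s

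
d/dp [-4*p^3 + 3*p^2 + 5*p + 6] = -12*p^2 + 6*p + 5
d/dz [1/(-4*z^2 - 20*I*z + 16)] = (2*z + 5*I)/(4*(z^2 + 5*I*z - 4)^2)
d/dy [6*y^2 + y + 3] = 12*y + 1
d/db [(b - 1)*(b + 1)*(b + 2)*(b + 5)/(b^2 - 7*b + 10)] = 2*(b^5 - 7*b^4 - 29*b^3 + 77*b^2 + 100*b - 70)/(b^4 - 14*b^3 + 69*b^2 - 140*b + 100)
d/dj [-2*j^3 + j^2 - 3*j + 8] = -6*j^2 + 2*j - 3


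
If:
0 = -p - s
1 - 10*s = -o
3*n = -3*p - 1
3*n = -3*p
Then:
No Solution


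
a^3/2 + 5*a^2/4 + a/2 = a*(a/2 + 1)*(a + 1/2)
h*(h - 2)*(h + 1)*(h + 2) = h^4 + h^3 - 4*h^2 - 4*h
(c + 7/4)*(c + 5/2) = c^2 + 17*c/4 + 35/8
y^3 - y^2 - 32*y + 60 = (y - 5)*(y - 2)*(y + 6)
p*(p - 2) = p^2 - 2*p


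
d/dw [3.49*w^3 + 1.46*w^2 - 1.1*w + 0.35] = 10.47*w^2 + 2.92*w - 1.1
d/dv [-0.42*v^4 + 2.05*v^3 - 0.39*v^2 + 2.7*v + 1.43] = -1.68*v^3 + 6.15*v^2 - 0.78*v + 2.7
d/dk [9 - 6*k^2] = -12*k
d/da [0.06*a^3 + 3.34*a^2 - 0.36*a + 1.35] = 0.18*a^2 + 6.68*a - 0.36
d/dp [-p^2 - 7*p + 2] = -2*p - 7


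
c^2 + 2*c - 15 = (c - 3)*(c + 5)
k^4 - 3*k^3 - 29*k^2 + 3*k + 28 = (k - 7)*(k - 1)*(k + 1)*(k + 4)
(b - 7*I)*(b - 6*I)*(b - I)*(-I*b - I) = -I*b^4 - 14*b^3 - I*b^3 - 14*b^2 + 55*I*b^2 + 42*b + 55*I*b + 42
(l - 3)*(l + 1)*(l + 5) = l^3 + 3*l^2 - 13*l - 15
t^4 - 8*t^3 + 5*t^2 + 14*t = t*(t - 7)*(t - 2)*(t + 1)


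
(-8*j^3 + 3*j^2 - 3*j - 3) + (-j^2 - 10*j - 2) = -8*j^3 + 2*j^2 - 13*j - 5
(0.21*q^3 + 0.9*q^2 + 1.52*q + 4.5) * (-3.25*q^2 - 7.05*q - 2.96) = -0.6825*q^5 - 4.4055*q^4 - 11.9066*q^3 - 28.005*q^2 - 36.2242*q - 13.32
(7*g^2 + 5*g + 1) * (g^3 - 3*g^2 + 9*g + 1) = 7*g^5 - 16*g^4 + 49*g^3 + 49*g^2 + 14*g + 1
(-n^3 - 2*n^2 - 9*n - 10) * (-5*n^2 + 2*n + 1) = 5*n^5 + 8*n^4 + 40*n^3 + 30*n^2 - 29*n - 10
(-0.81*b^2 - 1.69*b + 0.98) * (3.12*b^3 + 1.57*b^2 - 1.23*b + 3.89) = -2.5272*b^5 - 6.5445*b^4 + 1.4006*b^3 + 0.466399999999999*b^2 - 7.7795*b + 3.8122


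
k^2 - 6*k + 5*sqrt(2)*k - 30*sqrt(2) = (k - 6)*(k + 5*sqrt(2))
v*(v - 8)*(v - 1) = v^3 - 9*v^2 + 8*v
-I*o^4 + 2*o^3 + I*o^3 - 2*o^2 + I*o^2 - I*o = o*(o + I)^2*(-I*o + I)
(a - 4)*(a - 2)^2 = a^3 - 8*a^2 + 20*a - 16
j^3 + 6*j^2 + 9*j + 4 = (j + 1)^2*(j + 4)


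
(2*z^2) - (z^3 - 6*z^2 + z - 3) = -z^3 + 8*z^2 - z + 3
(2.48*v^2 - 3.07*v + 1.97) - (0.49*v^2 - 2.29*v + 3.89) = 1.99*v^2 - 0.78*v - 1.92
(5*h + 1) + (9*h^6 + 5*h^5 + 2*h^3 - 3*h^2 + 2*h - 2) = 9*h^6 + 5*h^5 + 2*h^3 - 3*h^2 + 7*h - 1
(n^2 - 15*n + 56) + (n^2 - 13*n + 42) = 2*n^2 - 28*n + 98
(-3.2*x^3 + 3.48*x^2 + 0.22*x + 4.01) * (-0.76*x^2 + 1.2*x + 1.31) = 2.432*x^5 - 6.4848*x^4 - 0.1832*x^3 + 1.7752*x^2 + 5.1002*x + 5.2531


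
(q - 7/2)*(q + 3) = q^2 - q/2 - 21/2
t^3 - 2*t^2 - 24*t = t*(t - 6)*(t + 4)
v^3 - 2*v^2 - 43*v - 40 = (v - 8)*(v + 1)*(v + 5)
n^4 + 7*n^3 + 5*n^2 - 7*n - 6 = (n - 1)*(n + 1)^2*(n + 6)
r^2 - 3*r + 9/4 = (r - 3/2)^2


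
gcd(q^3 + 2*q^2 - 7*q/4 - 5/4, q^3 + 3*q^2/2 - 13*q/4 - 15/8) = q^2 + 3*q + 5/4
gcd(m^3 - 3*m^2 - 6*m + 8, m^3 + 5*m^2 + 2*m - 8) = m^2 + m - 2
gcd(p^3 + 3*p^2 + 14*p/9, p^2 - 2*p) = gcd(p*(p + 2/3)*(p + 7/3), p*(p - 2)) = p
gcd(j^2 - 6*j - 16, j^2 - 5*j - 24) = j - 8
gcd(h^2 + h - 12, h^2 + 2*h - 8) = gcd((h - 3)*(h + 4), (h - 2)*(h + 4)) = h + 4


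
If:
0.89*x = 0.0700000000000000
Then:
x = 0.08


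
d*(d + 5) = d^2 + 5*d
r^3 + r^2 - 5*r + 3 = (r - 1)^2*(r + 3)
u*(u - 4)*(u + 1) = u^3 - 3*u^2 - 4*u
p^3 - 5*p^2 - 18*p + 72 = (p - 6)*(p - 3)*(p + 4)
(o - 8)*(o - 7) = o^2 - 15*o + 56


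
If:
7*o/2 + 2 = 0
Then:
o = -4/7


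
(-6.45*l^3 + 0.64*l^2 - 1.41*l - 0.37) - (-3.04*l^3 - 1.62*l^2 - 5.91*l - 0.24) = -3.41*l^3 + 2.26*l^2 + 4.5*l - 0.13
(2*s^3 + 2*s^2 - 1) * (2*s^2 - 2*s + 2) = 4*s^5 + 2*s^2 + 2*s - 2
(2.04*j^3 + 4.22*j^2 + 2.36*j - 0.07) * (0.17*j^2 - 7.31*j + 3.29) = 0.3468*j^5 - 14.195*j^4 - 23.7354*j^3 - 3.3797*j^2 + 8.2761*j - 0.2303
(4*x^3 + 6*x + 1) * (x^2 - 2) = 4*x^5 - 2*x^3 + x^2 - 12*x - 2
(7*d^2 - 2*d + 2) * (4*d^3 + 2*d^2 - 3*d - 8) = 28*d^5 + 6*d^4 - 17*d^3 - 46*d^2 + 10*d - 16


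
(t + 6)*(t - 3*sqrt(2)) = t^2 - 3*sqrt(2)*t + 6*t - 18*sqrt(2)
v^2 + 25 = (v - 5*I)*(v + 5*I)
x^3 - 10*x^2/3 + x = x*(x - 3)*(x - 1/3)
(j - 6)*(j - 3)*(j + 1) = j^3 - 8*j^2 + 9*j + 18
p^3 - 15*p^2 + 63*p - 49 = (p - 7)^2*(p - 1)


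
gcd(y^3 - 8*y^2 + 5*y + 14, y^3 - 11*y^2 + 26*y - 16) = y - 2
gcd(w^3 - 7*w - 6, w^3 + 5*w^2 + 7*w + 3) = w + 1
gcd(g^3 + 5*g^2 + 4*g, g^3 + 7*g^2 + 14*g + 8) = g^2 + 5*g + 4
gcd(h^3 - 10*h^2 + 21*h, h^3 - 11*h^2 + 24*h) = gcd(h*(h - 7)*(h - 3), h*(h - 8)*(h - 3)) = h^2 - 3*h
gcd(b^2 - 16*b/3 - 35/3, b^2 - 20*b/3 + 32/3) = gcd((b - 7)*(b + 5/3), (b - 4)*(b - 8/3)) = 1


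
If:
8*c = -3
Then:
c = -3/8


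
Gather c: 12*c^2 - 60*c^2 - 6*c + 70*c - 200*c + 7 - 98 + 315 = -48*c^2 - 136*c + 224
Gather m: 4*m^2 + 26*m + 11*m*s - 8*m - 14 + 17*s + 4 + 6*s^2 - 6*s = 4*m^2 + m*(11*s + 18) + 6*s^2 + 11*s - 10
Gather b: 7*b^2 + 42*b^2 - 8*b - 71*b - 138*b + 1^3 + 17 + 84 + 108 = 49*b^2 - 217*b + 210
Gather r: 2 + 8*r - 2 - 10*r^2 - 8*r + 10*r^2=0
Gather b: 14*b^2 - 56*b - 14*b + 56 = 14*b^2 - 70*b + 56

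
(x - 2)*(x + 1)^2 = x^3 - 3*x - 2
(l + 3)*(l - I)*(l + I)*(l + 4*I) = l^4 + 3*l^3 + 4*I*l^3 + l^2 + 12*I*l^2 + 3*l + 4*I*l + 12*I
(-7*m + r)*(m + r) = -7*m^2 - 6*m*r + r^2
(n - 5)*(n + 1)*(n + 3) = n^3 - n^2 - 17*n - 15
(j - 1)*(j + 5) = j^2 + 4*j - 5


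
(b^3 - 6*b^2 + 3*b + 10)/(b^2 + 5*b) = (b^3 - 6*b^2 + 3*b + 10)/(b*(b + 5))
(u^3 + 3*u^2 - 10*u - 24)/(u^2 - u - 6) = u + 4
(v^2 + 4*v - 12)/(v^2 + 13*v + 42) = (v - 2)/(v + 7)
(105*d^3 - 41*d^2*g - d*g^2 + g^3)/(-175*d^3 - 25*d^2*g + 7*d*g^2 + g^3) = (-3*d + g)/(5*d + g)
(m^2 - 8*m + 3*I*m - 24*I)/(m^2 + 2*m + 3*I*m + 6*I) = (m - 8)/(m + 2)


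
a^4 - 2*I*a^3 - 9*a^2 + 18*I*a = a*(a - 3)*(a + 3)*(a - 2*I)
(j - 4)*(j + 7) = j^2 + 3*j - 28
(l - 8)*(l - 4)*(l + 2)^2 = l^4 - 8*l^3 - 12*l^2 + 80*l + 128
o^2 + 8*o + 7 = (o + 1)*(o + 7)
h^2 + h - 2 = (h - 1)*(h + 2)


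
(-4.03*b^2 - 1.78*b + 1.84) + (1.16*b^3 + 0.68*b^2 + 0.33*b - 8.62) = 1.16*b^3 - 3.35*b^2 - 1.45*b - 6.78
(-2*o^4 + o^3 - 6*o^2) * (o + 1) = -2*o^5 - o^4 - 5*o^3 - 6*o^2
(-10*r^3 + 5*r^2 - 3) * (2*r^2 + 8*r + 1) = -20*r^5 - 70*r^4 + 30*r^3 - r^2 - 24*r - 3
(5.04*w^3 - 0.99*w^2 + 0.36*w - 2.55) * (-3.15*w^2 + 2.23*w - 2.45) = -15.876*w^5 + 14.3577*w^4 - 15.6897*w^3 + 11.2608*w^2 - 6.5685*w + 6.2475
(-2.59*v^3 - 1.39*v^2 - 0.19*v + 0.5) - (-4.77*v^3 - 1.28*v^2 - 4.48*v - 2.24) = 2.18*v^3 - 0.11*v^2 + 4.29*v + 2.74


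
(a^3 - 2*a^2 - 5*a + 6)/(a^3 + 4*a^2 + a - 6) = (a - 3)/(a + 3)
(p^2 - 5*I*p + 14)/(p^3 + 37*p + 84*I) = (p + 2*I)/(p^2 + 7*I*p - 12)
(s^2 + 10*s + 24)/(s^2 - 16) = (s + 6)/(s - 4)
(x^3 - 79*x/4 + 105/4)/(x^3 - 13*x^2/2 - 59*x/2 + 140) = (x - 3/2)/(x - 8)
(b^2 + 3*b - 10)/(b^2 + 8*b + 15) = (b - 2)/(b + 3)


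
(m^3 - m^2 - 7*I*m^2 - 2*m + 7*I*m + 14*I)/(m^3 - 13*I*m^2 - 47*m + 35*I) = (m^2 - m - 2)/(m^2 - 6*I*m - 5)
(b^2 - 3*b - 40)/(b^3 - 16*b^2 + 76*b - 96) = (b + 5)/(b^2 - 8*b + 12)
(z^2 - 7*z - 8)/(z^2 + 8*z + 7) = (z - 8)/(z + 7)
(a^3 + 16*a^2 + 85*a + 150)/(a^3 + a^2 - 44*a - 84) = (a^2 + 10*a + 25)/(a^2 - 5*a - 14)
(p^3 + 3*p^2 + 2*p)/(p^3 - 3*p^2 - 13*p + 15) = p*(p^2 + 3*p + 2)/(p^3 - 3*p^2 - 13*p + 15)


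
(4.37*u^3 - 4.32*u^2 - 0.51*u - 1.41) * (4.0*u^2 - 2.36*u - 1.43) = 17.48*u^5 - 27.5932*u^4 + 1.9061*u^3 + 1.7412*u^2 + 4.0569*u + 2.0163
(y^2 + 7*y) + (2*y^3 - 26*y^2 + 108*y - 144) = 2*y^3 - 25*y^2 + 115*y - 144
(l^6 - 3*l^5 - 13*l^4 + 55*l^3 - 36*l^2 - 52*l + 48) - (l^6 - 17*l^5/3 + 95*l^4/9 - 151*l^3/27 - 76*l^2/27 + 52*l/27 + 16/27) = 8*l^5/3 - 212*l^4/9 + 1636*l^3/27 - 896*l^2/27 - 1456*l/27 + 1280/27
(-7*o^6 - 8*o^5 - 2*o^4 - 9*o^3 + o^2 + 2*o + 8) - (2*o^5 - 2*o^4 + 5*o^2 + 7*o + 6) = -7*o^6 - 10*o^5 - 9*o^3 - 4*o^2 - 5*o + 2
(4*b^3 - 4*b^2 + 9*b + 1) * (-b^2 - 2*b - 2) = -4*b^5 - 4*b^4 - 9*b^3 - 11*b^2 - 20*b - 2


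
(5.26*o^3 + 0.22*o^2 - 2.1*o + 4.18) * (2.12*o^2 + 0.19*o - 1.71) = 11.1512*o^5 + 1.4658*o^4 - 13.4048*o^3 + 8.0864*o^2 + 4.3852*o - 7.1478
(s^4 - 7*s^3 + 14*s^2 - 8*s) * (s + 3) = s^5 - 4*s^4 - 7*s^3 + 34*s^2 - 24*s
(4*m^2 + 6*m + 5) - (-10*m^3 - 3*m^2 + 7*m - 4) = 10*m^3 + 7*m^2 - m + 9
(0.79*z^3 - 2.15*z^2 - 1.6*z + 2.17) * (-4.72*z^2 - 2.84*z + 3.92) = -3.7288*z^5 + 7.9044*z^4 + 16.7548*z^3 - 14.1264*z^2 - 12.4348*z + 8.5064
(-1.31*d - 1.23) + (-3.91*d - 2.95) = -5.22*d - 4.18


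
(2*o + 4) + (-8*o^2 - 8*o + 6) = -8*o^2 - 6*o + 10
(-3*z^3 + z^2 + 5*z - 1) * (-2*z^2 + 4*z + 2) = 6*z^5 - 14*z^4 - 12*z^3 + 24*z^2 + 6*z - 2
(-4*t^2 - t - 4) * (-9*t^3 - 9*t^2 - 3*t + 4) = 36*t^5 + 45*t^4 + 57*t^3 + 23*t^2 + 8*t - 16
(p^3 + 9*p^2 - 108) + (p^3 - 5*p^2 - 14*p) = 2*p^3 + 4*p^2 - 14*p - 108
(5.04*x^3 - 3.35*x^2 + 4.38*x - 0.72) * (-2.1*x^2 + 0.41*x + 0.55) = -10.584*x^5 + 9.1014*x^4 - 7.7995*x^3 + 1.4653*x^2 + 2.1138*x - 0.396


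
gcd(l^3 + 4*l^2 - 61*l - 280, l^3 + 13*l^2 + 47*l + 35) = l^2 + 12*l + 35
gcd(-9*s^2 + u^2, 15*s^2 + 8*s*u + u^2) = 3*s + u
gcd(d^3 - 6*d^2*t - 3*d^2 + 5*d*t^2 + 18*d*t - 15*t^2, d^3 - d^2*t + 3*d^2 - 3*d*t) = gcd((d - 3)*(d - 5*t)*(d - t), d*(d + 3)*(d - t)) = -d + t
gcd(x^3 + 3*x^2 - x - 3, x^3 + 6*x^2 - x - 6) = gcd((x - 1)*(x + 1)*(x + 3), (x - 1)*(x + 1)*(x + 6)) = x^2 - 1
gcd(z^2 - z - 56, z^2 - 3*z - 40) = z - 8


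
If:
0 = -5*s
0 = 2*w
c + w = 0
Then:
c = 0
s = 0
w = 0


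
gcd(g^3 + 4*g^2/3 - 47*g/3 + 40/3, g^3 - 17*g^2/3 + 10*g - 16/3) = g^2 - 11*g/3 + 8/3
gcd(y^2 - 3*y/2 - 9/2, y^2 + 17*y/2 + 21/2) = y + 3/2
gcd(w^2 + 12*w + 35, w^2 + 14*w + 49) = w + 7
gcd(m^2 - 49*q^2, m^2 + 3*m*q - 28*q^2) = m + 7*q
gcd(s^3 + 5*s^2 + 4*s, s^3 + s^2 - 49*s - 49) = s + 1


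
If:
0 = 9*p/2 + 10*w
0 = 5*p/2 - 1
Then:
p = 2/5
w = -9/50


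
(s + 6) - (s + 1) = 5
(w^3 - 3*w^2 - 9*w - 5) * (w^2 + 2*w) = w^5 - w^4 - 15*w^3 - 23*w^2 - 10*w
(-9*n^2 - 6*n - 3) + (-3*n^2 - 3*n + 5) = -12*n^2 - 9*n + 2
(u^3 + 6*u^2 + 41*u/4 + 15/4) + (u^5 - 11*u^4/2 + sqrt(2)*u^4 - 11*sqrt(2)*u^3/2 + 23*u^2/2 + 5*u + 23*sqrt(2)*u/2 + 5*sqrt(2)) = u^5 - 11*u^4/2 + sqrt(2)*u^4 - 11*sqrt(2)*u^3/2 + u^3 + 35*u^2/2 + 61*u/4 + 23*sqrt(2)*u/2 + 15/4 + 5*sqrt(2)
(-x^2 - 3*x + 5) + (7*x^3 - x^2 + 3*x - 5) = 7*x^3 - 2*x^2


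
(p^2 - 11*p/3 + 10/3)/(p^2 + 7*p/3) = (3*p^2 - 11*p + 10)/(p*(3*p + 7))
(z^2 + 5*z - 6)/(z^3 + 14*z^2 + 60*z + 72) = (z - 1)/(z^2 + 8*z + 12)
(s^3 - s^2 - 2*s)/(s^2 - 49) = s*(s^2 - s - 2)/(s^2 - 49)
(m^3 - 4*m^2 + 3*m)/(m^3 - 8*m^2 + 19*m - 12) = m/(m - 4)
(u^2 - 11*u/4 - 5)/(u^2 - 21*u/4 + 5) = (4*u + 5)/(4*u - 5)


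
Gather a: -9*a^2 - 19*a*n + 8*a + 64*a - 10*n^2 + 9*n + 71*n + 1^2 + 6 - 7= -9*a^2 + a*(72 - 19*n) - 10*n^2 + 80*n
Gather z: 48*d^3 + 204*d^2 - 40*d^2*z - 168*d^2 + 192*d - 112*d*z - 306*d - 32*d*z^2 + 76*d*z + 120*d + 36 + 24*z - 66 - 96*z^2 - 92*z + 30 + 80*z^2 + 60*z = 48*d^3 + 36*d^2 + 6*d + z^2*(-32*d - 16) + z*(-40*d^2 - 36*d - 8)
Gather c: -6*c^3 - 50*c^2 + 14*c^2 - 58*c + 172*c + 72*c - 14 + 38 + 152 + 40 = -6*c^3 - 36*c^2 + 186*c + 216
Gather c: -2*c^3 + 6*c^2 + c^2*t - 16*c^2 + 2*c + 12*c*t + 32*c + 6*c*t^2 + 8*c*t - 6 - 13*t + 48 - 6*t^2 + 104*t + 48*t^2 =-2*c^3 + c^2*(t - 10) + c*(6*t^2 + 20*t + 34) + 42*t^2 + 91*t + 42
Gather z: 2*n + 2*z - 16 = 2*n + 2*z - 16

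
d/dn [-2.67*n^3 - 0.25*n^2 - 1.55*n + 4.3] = -8.01*n^2 - 0.5*n - 1.55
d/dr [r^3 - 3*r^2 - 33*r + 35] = 3*r^2 - 6*r - 33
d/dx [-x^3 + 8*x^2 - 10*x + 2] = -3*x^2 + 16*x - 10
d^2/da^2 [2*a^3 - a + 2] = 12*a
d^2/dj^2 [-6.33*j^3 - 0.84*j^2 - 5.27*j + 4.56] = -37.98*j - 1.68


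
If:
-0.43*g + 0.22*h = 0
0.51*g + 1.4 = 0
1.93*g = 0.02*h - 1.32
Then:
No Solution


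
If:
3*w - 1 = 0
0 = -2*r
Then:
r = 0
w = 1/3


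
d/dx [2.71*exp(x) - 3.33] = 2.71*exp(x)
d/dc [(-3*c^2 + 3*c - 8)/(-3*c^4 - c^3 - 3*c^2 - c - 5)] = (-18*c^5 + 24*c^4 - 90*c^3 - 12*c^2 - 18*c - 23)/(9*c^8 + 6*c^7 + 19*c^6 + 12*c^5 + 41*c^4 + 16*c^3 + 31*c^2 + 10*c + 25)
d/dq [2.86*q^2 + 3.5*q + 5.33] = 5.72*q + 3.5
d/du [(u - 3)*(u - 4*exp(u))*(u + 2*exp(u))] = -2*u^2*exp(u) + 3*u^2 - 16*u*exp(2*u) + 2*u*exp(u) - 6*u + 40*exp(2*u) + 6*exp(u)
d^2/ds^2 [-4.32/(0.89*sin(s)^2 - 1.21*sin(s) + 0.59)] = (13.687488*sin(s)^4 - 13.956624*sin(s)^3 - 23.280048*sin(s)^2 + 30.997296*sin(s) - 8.11296)/(0.89*sin(s)^2 - 1.21*sin(s) + 0.59)^3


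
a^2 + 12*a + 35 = (a + 5)*(a + 7)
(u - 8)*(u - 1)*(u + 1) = u^3 - 8*u^2 - u + 8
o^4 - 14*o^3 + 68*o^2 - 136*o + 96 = (o - 6)*(o - 4)*(o - 2)^2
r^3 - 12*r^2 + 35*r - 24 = (r - 8)*(r - 3)*(r - 1)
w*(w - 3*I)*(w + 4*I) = w^3 + I*w^2 + 12*w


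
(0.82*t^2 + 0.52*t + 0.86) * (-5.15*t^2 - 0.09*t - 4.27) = -4.223*t^4 - 2.7518*t^3 - 7.9772*t^2 - 2.2978*t - 3.6722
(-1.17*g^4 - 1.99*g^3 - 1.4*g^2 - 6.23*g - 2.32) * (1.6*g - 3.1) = -1.872*g^5 + 0.443*g^4 + 3.929*g^3 - 5.628*g^2 + 15.601*g + 7.192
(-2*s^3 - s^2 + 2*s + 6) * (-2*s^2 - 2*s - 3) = 4*s^5 + 6*s^4 + 4*s^3 - 13*s^2 - 18*s - 18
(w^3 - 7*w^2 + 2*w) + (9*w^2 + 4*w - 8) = w^3 + 2*w^2 + 6*w - 8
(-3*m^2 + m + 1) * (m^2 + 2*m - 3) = -3*m^4 - 5*m^3 + 12*m^2 - m - 3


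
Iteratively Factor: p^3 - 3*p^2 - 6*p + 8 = (p - 4)*(p^2 + p - 2) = (p - 4)*(p + 2)*(p - 1)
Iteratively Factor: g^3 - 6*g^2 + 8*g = (g - 2)*(g^2 - 4*g) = g*(g - 2)*(g - 4)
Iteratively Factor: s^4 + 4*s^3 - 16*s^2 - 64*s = (s + 4)*(s^3 - 16*s) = (s + 4)^2*(s^2 - 4*s) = s*(s + 4)^2*(s - 4)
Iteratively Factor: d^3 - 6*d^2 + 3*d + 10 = (d - 2)*(d^2 - 4*d - 5) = (d - 2)*(d + 1)*(d - 5)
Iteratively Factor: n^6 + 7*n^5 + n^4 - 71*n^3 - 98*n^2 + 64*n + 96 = (n - 1)*(n^5 + 8*n^4 + 9*n^3 - 62*n^2 - 160*n - 96) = (n - 1)*(n + 1)*(n^4 + 7*n^3 + 2*n^2 - 64*n - 96) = (n - 1)*(n + 1)*(n + 2)*(n^3 + 5*n^2 - 8*n - 48) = (n - 1)*(n + 1)*(n + 2)*(n + 4)*(n^2 + n - 12) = (n - 3)*(n - 1)*(n + 1)*(n + 2)*(n + 4)*(n + 4)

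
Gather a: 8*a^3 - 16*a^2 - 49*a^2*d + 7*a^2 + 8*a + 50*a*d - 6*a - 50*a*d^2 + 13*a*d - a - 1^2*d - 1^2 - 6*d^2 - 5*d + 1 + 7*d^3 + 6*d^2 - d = 8*a^3 + a^2*(-49*d - 9) + a*(-50*d^2 + 63*d + 1) + 7*d^3 - 7*d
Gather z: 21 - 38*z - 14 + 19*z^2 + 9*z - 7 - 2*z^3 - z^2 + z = -2*z^3 + 18*z^2 - 28*z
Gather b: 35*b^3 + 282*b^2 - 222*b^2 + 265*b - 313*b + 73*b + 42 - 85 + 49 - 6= 35*b^3 + 60*b^2 + 25*b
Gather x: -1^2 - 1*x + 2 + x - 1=0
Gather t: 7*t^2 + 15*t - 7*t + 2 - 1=7*t^2 + 8*t + 1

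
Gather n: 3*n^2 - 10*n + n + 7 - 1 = 3*n^2 - 9*n + 6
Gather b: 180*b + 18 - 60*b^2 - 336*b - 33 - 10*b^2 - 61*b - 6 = -70*b^2 - 217*b - 21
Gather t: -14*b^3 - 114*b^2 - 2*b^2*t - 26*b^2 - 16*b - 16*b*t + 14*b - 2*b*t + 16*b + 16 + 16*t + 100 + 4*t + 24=-14*b^3 - 140*b^2 + 14*b + t*(-2*b^2 - 18*b + 20) + 140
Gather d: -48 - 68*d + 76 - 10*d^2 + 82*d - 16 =-10*d^2 + 14*d + 12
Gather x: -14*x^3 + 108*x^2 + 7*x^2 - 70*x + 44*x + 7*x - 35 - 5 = -14*x^3 + 115*x^2 - 19*x - 40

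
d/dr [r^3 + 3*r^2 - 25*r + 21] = 3*r^2 + 6*r - 25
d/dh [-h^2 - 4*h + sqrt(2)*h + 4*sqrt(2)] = -2*h - 4 + sqrt(2)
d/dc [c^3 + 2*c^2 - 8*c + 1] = 3*c^2 + 4*c - 8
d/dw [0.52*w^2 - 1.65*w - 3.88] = 1.04*w - 1.65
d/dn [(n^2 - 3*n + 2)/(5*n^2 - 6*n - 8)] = 9/(25*n^2 + 40*n + 16)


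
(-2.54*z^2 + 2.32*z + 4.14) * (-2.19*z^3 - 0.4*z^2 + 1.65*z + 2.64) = 5.5626*z^5 - 4.0648*z^4 - 14.1856*z^3 - 4.5336*z^2 + 12.9558*z + 10.9296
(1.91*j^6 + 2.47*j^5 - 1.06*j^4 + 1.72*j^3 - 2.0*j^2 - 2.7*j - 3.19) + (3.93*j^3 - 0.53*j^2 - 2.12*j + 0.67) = 1.91*j^6 + 2.47*j^5 - 1.06*j^4 + 5.65*j^3 - 2.53*j^2 - 4.82*j - 2.52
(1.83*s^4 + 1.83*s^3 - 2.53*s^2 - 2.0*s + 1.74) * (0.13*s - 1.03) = 0.2379*s^5 - 1.647*s^4 - 2.2138*s^3 + 2.3459*s^2 + 2.2862*s - 1.7922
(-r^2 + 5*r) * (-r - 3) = r^3 - 2*r^2 - 15*r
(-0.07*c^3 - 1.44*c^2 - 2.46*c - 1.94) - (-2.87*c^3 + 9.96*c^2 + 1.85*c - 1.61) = 2.8*c^3 - 11.4*c^2 - 4.31*c - 0.33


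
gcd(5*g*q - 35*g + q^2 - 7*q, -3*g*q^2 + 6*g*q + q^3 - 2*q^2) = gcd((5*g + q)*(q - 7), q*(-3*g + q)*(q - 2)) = 1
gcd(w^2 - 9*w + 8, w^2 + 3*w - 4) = w - 1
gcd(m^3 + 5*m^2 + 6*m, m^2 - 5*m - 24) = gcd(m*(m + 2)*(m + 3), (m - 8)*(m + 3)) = m + 3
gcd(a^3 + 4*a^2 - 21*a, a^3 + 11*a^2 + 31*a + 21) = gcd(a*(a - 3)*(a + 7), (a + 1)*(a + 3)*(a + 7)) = a + 7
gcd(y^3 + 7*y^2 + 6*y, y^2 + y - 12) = 1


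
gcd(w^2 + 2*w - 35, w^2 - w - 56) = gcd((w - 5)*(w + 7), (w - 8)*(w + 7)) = w + 7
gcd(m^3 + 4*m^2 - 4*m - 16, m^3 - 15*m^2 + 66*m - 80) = m - 2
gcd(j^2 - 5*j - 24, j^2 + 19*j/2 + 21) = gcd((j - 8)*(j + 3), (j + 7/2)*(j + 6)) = 1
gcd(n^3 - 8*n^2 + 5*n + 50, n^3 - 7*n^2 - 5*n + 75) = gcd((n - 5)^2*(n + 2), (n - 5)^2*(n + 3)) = n^2 - 10*n + 25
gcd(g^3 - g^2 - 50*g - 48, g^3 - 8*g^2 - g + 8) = g^2 - 7*g - 8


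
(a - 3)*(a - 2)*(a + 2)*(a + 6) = a^4 + 3*a^3 - 22*a^2 - 12*a + 72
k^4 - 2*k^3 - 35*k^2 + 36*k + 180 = (k - 6)*(k - 3)*(k + 2)*(k + 5)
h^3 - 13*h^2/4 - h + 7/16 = (h - 7/2)*(h - 1/4)*(h + 1/2)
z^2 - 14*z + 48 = (z - 8)*(z - 6)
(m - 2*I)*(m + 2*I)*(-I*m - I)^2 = -m^4 - 2*m^3 - 5*m^2 - 8*m - 4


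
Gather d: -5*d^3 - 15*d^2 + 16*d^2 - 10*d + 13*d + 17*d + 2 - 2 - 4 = -5*d^3 + d^2 + 20*d - 4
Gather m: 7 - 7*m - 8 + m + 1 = -6*m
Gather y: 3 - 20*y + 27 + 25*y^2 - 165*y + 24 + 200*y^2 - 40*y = 225*y^2 - 225*y + 54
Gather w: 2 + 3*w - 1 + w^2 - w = w^2 + 2*w + 1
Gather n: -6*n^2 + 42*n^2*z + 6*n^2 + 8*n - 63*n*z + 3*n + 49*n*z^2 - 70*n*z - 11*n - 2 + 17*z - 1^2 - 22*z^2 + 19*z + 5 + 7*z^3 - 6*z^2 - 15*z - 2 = 42*n^2*z + n*(49*z^2 - 133*z) + 7*z^3 - 28*z^2 + 21*z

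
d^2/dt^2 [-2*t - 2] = 0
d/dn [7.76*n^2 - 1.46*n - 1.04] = 15.52*n - 1.46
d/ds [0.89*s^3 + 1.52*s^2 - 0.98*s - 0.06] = 2.67*s^2 + 3.04*s - 0.98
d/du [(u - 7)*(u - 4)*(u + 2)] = 3*u^2 - 18*u + 6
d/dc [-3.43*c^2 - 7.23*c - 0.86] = -6.86*c - 7.23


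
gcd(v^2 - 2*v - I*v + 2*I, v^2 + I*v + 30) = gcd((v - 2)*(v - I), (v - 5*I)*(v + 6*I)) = 1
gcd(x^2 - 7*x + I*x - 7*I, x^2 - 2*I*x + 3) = x + I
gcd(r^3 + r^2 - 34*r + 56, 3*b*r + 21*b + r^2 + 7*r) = r + 7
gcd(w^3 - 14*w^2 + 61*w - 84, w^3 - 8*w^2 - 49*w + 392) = w - 7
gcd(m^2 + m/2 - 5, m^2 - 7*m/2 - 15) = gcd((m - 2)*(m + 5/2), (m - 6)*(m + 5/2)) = m + 5/2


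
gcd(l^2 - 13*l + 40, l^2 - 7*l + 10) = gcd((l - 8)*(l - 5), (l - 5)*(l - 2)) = l - 5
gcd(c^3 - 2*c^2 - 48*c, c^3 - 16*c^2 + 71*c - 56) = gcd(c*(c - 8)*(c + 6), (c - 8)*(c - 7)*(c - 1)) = c - 8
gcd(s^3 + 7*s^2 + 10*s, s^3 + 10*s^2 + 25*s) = s^2 + 5*s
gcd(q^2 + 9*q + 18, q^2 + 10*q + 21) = q + 3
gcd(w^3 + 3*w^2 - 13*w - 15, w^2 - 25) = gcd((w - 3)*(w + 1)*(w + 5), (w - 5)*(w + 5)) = w + 5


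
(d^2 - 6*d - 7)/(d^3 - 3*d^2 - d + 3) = (d - 7)/(d^2 - 4*d + 3)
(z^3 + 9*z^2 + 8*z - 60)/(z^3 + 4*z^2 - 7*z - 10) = (z + 6)/(z + 1)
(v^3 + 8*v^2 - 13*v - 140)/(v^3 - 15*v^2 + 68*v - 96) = (v^2 + 12*v + 35)/(v^2 - 11*v + 24)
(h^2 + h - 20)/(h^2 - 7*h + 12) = (h + 5)/(h - 3)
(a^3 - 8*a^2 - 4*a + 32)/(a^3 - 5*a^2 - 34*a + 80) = (a + 2)/(a + 5)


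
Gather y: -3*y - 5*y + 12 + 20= 32 - 8*y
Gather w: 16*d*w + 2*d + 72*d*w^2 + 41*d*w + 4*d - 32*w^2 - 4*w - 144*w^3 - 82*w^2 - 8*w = 6*d - 144*w^3 + w^2*(72*d - 114) + w*(57*d - 12)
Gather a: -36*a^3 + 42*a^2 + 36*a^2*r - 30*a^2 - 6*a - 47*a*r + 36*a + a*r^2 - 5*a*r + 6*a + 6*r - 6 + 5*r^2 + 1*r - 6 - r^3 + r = -36*a^3 + a^2*(36*r + 12) + a*(r^2 - 52*r + 36) - r^3 + 5*r^2 + 8*r - 12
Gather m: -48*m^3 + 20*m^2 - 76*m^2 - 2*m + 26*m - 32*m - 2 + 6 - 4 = -48*m^3 - 56*m^2 - 8*m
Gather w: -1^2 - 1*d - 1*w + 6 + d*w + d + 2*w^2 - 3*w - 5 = 2*w^2 + w*(d - 4)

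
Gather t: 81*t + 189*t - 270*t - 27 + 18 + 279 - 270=0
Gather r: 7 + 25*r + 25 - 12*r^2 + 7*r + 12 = -12*r^2 + 32*r + 44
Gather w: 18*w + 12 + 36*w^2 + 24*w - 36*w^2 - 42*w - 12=0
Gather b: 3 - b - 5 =-b - 2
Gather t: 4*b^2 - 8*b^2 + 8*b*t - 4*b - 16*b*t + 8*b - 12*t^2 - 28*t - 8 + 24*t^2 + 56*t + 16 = -4*b^2 + 4*b + 12*t^2 + t*(28 - 8*b) + 8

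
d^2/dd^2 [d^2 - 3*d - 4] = 2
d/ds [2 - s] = -1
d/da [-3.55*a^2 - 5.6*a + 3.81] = -7.1*a - 5.6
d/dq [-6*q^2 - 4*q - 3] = -12*q - 4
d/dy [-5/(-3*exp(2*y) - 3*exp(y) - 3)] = 5*(-2*exp(y) - 1)*exp(y)/(3*(exp(2*y) + exp(y) + 1)^2)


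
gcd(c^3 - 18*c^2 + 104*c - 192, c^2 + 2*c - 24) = c - 4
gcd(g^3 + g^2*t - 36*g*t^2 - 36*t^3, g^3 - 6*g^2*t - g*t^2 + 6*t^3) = -g^2 + 5*g*t + 6*t^2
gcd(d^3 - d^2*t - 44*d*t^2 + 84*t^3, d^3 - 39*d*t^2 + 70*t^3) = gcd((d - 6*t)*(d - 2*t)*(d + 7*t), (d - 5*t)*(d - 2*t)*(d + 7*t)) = -d^2 - 5*d*t + 14*t^2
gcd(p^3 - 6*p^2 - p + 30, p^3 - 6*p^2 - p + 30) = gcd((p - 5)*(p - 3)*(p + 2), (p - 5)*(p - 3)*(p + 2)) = p^3 - 6*p^2 - p + 30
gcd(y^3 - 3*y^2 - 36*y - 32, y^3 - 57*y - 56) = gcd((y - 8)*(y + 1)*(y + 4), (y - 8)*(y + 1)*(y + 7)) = y^2 - 7*y - 8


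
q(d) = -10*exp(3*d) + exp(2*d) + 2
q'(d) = -30*exp(3*d) + 2*exp(2*d)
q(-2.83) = 2.00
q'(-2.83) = 0.00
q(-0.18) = -3.13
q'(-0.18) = -16.09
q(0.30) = -20.77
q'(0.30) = -70.14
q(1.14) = -293.92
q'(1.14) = -897.53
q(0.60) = -55.18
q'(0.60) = -174.85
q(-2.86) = 2.00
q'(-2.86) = 0.00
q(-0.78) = 1.25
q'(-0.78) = -2.47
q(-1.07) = 1.71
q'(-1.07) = -0.98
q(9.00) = -5320416746046.85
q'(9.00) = -15961315898115.68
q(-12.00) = 2.00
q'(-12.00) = 0.00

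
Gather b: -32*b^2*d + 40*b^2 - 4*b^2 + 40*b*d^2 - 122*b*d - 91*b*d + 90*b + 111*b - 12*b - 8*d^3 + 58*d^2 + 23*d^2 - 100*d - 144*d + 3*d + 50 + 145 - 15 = b^2*(36 - 32*d) + b*(40*d^2 - 213*d + 189) - 8*d^3 + 81*d^2 - 241*d + 180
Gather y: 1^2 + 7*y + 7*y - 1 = 14*y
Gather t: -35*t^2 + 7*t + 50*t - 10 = -35*t^2 + 57*t - 10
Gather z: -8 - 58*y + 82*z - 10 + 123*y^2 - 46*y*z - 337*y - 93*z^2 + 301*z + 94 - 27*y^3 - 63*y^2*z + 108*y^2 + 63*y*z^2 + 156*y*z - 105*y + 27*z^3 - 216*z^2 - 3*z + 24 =-27*y^3 + 231*y^2 - 500*y + 27*z^3 + z^2*(63*y - 309) + z*(-63*y^2 + 110*y + 380) + 100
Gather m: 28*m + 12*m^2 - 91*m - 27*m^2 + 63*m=-15*m^2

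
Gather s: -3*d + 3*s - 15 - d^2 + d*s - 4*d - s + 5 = -d^2 - 7*d + s*(d + 2) - 10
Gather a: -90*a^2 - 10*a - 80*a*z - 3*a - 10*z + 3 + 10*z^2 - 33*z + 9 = -90*a^2 + a*(-80*z - 13) + 10*z^2 - 43*z + 12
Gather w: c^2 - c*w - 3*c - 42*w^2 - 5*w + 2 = c^2 - 3*c - 42*w^2 + w*(-c - 5) + 2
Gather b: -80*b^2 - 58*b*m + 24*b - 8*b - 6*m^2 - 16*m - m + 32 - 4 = -80*b^2 + b*(16 - 58*m) - 6*m^2 - 17*m + 28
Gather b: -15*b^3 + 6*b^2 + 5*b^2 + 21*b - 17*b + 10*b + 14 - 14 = -15*b^3 + 11*b^2 + 14*b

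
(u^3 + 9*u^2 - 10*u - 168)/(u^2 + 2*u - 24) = u + 7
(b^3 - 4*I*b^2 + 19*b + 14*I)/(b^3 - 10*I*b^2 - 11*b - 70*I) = (b + I)/(b - 5*I)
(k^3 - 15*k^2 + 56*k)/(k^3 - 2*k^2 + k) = (k^2 - 15*k + 56)/(k^2 - 2*k + 1)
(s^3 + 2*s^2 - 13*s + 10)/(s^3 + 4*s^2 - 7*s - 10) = (s - 1)/(s + 1)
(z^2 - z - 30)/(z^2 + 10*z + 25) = (z - 6)/(z + 5)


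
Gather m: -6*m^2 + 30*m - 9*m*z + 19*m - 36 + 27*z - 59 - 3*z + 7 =-6*m^2 + m*(49 - 9*z) + 24*z - 88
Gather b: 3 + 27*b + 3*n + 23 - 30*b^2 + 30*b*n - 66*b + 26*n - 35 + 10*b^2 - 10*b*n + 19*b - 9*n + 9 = -20*b^2 + b*(20*n - 20) + 20*n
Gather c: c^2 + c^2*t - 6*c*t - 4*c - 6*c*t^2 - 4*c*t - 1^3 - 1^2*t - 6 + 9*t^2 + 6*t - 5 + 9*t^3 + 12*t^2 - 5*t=c^2*(t + 1) + c*(-6*t^2 - 10*t - 4) + 9*t^3 + 21*t^2 - 12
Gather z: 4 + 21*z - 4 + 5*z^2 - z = 5*z^2 + 20*z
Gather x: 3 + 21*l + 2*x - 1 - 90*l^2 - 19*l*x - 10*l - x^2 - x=-90*l^2 + 11*l - x^2 + x*(1 - 19*l) + 2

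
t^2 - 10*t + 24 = (t - 6)*(t - 4)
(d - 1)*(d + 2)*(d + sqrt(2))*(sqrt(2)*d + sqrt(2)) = sqrt(2)*d^4 + 2*d^3 + 2*sqrt(2)*d^3 - sqrt(2)*d^2 + 4*d^2 - 2*sqrt(2)*d - 2*d - 4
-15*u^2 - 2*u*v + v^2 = (-5*u + v)*(3*u + v)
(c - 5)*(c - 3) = c^2 - 8*c + 15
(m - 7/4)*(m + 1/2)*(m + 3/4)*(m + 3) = m^4 + 5*m^3/2 - 53*m^2/16 - 195*m/32 - 63/32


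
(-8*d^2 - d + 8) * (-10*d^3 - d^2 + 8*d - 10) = 80*d^5 + 18*d^4 - 143*d^3 + 64*d^2 + 74*d - 80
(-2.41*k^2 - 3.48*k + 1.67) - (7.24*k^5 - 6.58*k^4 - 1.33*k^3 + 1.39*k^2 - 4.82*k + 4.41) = -7.24*k^5 + 6.58*k^4 + 1.33*k^3 - 3.8*k^2 + 1.34*k - 2.74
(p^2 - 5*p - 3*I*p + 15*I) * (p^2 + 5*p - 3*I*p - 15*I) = p^4 - 6*I*p^3 - 34*p^2 + 150*I*p + 225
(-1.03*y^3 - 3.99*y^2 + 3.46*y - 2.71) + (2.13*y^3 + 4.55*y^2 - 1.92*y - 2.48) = 1.1*y^3 + 0.56*y^2 + 1.54*y - 5.19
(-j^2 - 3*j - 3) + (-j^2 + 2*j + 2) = -2*j^2 - j - 1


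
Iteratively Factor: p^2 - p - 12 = (p + 3)*(p - 4)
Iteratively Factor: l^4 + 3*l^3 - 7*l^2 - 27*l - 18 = (l + 3)*(l^3 - 7*l - 6) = (l - 3)*(l + 3)*(l^2 + 3*l + 2) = (l - 3)*(l + 1)*(l + 3)*(l + 2)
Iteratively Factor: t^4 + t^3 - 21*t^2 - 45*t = (t - 5)*(t^3 + 6*t^2 + 9*t) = (t - 5)*(t + 3)*(t^2 + 3*t) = (t - 5)*(t + 3)^2*(t)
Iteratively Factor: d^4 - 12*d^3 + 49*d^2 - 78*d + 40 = (d - 2)*(d^3 - 10*d^2 + 29*d - 20) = (d - 5)*(d - 2)*(d^2 - 5*d + 4) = (d - 5)*(d - 4)*(d - 2)*(d - 1)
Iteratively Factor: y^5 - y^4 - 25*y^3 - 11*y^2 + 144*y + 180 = (y - 5)*(y^4 + 4*y^3 - 5*y^2 - 36*y - 36) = (y - 5)*(y + 3)*(y^3 + y^2 - 8*y - 12) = (y - 5)*(y + 2)*(y + 3)*(y^2 - y - 6) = (y - 5)*(y - 3)*(y + 2)*(y + 3)*(y + 2)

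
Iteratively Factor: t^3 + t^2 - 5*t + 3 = (t + 3)*(t^2 - 2*t + 1) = (t - 1)*(t + 3)*(t - 1)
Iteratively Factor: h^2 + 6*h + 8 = (h + 2)*(h + 4)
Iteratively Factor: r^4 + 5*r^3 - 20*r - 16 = (r + 4)*(r^3 + r^2 - 4*r - 4) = (r + 2)*(r + 4)*(r^2 - r - 2) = (r - 2)*(r + 2)*(r + 4)*(r + 1)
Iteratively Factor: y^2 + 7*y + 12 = (y + 3)*(y + 4)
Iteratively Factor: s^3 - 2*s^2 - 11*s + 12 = (s - 1)*(s^2 - s - 12) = (s - 1)*(s + 3)*(s - 4)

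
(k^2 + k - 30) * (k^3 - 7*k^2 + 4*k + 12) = k^5 - 6*k^4 - 33*k^3 + 226*k^2 - 108*k - 360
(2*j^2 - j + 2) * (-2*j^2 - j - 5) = -4*j^4 - 13*j^2 + 3*j - 10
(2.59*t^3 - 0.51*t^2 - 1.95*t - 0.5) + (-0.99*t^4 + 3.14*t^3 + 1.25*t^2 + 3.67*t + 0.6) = -0.99*t^4 + 5.73*t^3 + 0.74*t^2 + 1.72*t + 0.1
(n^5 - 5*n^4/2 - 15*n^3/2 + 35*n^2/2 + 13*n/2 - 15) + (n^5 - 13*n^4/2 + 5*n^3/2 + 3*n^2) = 2*n^5 - 9*n^4 - 5*n^3 + 41*n^2/2 + 13*n/2 - 15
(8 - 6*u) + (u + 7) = 15 - 5*u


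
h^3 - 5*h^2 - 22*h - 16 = (h - 8)*(h + 1)*(h + 2)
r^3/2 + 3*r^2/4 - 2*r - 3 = (r/2 + 1)*(r - 2)*(r + 3/2)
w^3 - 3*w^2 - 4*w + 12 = (w - 3)*(w - 2)*(w + 2)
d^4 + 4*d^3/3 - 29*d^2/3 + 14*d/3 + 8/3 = (d - 2)*(d - 1)*(d + 1/3)*(d + 4)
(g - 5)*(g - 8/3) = g^2 - 23*g/3 + 40/3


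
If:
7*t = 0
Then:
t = 0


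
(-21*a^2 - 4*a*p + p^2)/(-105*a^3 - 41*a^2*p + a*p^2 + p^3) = 1/(5*a + p)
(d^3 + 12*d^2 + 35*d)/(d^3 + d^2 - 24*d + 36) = d*(d^2 + 12*d + 35)/(d^3 + d^2 - 24*d + 36)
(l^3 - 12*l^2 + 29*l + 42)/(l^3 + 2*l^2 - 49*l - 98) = (l^2 - 5*l - 6)/(l^2 + 9*l + 14)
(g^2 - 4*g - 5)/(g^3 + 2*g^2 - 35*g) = (g + 1)/(g*(g + 7))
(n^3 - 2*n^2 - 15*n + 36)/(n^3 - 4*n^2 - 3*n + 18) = (n + 4)/(n + 2)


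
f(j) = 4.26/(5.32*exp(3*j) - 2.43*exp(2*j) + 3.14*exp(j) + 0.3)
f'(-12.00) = 0.00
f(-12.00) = 14.20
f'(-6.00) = -0.35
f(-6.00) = 13.84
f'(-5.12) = -0.78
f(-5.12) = 13.37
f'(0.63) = -0.37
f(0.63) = 0.13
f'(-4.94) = -0.91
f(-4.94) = 13.22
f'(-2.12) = -3.36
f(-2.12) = 6.54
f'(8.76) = -0.00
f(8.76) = 0.00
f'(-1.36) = -3.00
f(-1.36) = 4.11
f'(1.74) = -0.01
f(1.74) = 0.00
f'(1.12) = -0.09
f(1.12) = 0.03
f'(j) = 4.26*(-15.96*exp(3*j) + 4.86*exp(2*j) - 3.14*exp(j))/(5.32*exp(3*j) - 2.43*exp(2*j) + 3.14*exp(j) + 0.3)^2 = (-67.9896*exp(2*j) + 20.7036*exp(j) - 13.3764)*exp(j)/(5.32*exp(3*j) - 2.43*exp(2*j) + 3.14*exp(j) + 0.3)^2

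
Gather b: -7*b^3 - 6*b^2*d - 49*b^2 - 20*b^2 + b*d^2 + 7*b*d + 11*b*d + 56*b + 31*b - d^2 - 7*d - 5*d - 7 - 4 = -7*b^3 + b^2*(-6*d - 69) + b*(d^2 + 18*d + 87) - d^2 - 12*d - 11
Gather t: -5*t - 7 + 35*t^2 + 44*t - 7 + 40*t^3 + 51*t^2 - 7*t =40*t^3 + 86*t^2 + 32*t - 14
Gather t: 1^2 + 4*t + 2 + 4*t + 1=8*t + 4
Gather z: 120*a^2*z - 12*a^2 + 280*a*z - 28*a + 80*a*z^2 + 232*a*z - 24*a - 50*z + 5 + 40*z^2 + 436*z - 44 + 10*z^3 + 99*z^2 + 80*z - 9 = -12*a^2 - 52*a + 10*z^3 + z^2*(80*a + 139) + z*(120*a^2 + 512*a + 466) - 48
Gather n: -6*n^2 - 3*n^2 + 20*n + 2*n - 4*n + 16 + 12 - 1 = -9*n^2 + 18*n + 27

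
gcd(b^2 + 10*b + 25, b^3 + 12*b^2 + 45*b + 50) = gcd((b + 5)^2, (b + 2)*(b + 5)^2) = b^2 + 10*b + 25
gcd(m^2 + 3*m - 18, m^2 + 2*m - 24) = m + 6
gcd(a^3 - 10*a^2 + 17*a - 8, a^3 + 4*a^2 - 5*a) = a - 1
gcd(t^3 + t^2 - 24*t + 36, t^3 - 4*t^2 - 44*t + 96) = t^2 + 4*t - 12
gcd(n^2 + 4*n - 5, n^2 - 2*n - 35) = n + 5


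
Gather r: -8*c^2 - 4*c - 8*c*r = -8*c^2 - 8*c*r - 4*c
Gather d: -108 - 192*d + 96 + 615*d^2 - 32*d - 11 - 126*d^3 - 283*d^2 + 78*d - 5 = -126*d^3 + 332*d^2 - 146*d - 28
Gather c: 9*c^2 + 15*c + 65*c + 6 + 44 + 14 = 9*c^2 + 80*c + 64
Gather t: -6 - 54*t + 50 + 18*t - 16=28 - 36*t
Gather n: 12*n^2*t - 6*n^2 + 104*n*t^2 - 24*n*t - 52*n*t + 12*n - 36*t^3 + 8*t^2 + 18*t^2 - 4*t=n^2*(12*t - 6) + n*(104*t^2 - 76*t + 12) - 36*t^3 + 26*t^2 - 4*t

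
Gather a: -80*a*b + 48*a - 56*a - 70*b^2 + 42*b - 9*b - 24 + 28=a*(-80*b - 8) - 70*b^2 + 33*b + 4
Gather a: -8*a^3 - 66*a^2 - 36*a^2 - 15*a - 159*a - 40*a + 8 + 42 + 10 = -8*a^3 - 102*a^2 - 214*a + 60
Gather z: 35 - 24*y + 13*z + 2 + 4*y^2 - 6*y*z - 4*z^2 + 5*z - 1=4*y^2 - 24*y - 4*z^2 + z*(18 - 6*y) + 36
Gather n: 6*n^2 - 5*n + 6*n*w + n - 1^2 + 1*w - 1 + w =6*n^2 + n*(6*w - 4) + 2*w - 2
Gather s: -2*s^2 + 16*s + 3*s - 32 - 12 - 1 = -2*s^2 + 19*s - 45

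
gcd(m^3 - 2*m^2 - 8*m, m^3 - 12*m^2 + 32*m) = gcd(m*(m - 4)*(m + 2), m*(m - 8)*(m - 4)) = m^2 - 4*m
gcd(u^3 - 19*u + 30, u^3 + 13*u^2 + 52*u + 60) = u + 5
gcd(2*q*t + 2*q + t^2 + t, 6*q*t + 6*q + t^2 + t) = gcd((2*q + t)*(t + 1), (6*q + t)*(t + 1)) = t + 1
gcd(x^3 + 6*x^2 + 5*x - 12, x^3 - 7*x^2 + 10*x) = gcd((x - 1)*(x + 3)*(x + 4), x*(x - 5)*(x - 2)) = 1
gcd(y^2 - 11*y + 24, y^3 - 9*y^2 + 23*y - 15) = y - 3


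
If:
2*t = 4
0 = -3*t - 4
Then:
No Solution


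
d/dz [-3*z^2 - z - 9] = -6*z - 1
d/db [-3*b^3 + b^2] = b*(2 - 9*b)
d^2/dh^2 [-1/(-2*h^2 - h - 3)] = 2*(-4*h^2 - 2*h + (4*h + 1)^2 - 6)/(2*h^2 + h + 3)^3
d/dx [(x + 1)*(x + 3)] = 2*x + 4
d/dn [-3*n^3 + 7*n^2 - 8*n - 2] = -9*n^2 + 14*n - 8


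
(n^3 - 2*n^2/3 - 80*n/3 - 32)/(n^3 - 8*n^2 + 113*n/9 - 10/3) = 3*(3*n^2 + 16*n + 16)/(9*n^2 - 18*n + 5)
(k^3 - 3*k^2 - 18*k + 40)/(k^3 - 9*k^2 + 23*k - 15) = (k^2 + 2*k - 8)/(k^2 - 4*k + 3)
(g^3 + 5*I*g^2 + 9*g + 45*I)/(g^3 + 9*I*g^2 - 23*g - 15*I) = (g - 3*I)/(g + I)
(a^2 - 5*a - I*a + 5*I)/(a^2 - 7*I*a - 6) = (a - 5)/(a - 6*I)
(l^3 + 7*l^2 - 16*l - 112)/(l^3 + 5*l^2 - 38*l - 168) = (l - 4)/(l - 6)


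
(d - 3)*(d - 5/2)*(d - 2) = d^3 - 15*d^2/2 + 37*d/2 - 15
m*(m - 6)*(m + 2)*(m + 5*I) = m^4 - 4*m^3 + 5*I*m^3 - 12*m^2 - 20*I*m^2 - 60*I*m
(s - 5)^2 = s^2 - 10*s + 25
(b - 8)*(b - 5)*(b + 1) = b^3 - 12*b^2 + 27*b + 40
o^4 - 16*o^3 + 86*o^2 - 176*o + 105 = (o - 7)*(o - 5)*(o - 3)*(o - 1)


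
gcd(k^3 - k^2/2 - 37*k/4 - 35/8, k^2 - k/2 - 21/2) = k - 7/2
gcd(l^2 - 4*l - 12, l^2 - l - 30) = l - 6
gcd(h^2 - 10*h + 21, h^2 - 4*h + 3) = h - 3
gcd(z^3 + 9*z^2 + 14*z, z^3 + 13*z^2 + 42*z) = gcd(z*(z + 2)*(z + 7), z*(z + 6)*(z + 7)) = z^2 + 7*z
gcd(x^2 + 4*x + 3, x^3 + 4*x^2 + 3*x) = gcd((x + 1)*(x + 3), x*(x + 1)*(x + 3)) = x^2 + 4*x + 3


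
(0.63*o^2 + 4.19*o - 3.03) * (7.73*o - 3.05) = 4.8699*o^3 + 30.4672*o^2 - 36.2014*o + 9.2415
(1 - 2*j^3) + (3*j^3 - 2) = j^3 - 1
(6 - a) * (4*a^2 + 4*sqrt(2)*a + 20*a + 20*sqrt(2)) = -4*a^3 - 4*sqrt(2)*a^2 + 4*a^2 + 4*sqrt(2)*a + 120*a + 120*sqrt(2)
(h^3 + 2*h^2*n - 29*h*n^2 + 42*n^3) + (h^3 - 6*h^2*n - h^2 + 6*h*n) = 2*h^3 - 4*h^2*n - h^2 - 29*h*n^2 + 6*h*n + 42*n^3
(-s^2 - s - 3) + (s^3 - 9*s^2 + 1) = s^3 - 10*s^2 - s - 2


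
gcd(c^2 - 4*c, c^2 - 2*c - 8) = c - 4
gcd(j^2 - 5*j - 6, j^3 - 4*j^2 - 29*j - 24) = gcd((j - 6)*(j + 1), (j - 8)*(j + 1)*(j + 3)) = j + 1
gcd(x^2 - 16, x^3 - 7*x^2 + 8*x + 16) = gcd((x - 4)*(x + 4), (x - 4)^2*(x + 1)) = x - 4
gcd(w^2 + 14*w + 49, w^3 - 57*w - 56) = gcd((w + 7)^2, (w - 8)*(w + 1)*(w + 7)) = w + 7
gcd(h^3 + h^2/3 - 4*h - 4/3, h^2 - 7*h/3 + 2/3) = h - 2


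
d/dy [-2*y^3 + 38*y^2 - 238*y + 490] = -6*y^2 + 76*y - 238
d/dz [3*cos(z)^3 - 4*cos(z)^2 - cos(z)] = (-9*cos(z)^2 + 8*cos(z) + 1)*sin(z)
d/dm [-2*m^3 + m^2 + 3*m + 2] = -6*m^2 + 2*m + 3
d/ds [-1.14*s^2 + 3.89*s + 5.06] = 3.89 - 2.28*s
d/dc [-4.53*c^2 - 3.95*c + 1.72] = -9.06*c - 3.95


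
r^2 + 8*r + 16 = (r + 4)^2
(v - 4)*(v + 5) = v^2 + v - 20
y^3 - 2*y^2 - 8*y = y*(y - 4)*(y + 2)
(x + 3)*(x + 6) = x^2 + 9*x + 18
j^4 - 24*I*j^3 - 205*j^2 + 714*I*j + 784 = (j - 8*I)*(j - 7*I)^2*(j - 2*I)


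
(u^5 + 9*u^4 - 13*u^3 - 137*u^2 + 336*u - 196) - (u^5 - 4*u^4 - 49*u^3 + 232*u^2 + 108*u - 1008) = 13*u^4 + 36*u^3 - 369*u^2 + 228*u + 812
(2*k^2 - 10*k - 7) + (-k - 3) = 2*k^2 - 11*k - 10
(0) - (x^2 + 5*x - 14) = -x^2 - 5*x + 14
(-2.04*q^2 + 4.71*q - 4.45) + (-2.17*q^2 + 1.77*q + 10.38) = -4.21*q^2 + 6.48*q + 5.93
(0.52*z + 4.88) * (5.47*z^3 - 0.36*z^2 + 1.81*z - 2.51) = 2.8444*z^4 + 26.5064*z^3 - 0.8156*z^2 + 7.5276*z - 12.2488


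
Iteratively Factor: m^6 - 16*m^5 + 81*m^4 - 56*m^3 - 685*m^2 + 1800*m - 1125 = (m - 3)*(m^5 - 13*m^4 + 42*m^3 + 70*m^2 - 475*m + 375) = (m - 5)*(m - 3)*(m^4 - 8*m^3 + 2*m^2 + 80*m - 75) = (m - 5)*(m - 3)*(m - 1)*(m^3 - 7*m^2 - 5*m + 75) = (m - 5)^2*(m - 3)*(m - 1)*(m^2 - 2*m - 15) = (m - 5)^2*(m - 3)*(m - 1)*(m + 3)*(m - 5)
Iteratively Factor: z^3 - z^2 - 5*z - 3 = (z + 1)*(z^2 - 2*z - 3) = (z - 3)*(z + 1)*(z + 1)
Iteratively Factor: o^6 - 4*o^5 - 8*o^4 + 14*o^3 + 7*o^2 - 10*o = (o - 1)*(o^5 - 3*o^4 - 11*o^3 + 3*o^2 + 10*o) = (o - 1)*(o + 1)*(o^4 - 4*o^3 - 7*o^2 + 10*o) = o*(o - 1)*(o + 1)*(o^3 - 4*o^2 - 7*o + 10) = o*(o - 1)*(o + 1)*(o + 2)*(o^2 - 6*o + 5) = o*(o - 1)^2*(o + 1)*(o + 2)*(o - 5)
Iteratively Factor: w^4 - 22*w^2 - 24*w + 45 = (w + 3)*(w^3 - 3*w^2 - 13*w + 15) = (w - 5)*(w + 3)*(w^2 + 2*w - 3) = (w - 5)*(w + 3)^2*(w - 1)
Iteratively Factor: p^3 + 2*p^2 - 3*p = (p + 3)*(p^2 - p) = (p - 1)*(p + 3)*(p)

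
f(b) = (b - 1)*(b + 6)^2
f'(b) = (b - 1)*(2*b + 12) + (b + 6)^2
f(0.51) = -20.77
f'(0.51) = 36.00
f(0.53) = -20.04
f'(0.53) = 36.50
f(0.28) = -28.40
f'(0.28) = 30.40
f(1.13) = 6.61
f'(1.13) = 52.69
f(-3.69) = -25.03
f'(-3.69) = -16.33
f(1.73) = 43.62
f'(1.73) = 71.04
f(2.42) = 100.67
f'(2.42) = 94.81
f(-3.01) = -35.85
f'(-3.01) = -15.04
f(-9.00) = -90.00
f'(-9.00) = 69.00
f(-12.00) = -468.00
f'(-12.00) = 192.00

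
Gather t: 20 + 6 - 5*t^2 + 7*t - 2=-5*t^2 + 7*t + 24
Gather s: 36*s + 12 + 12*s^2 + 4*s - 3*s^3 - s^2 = -3*s^3 + 11*s^2 + 40*s + 12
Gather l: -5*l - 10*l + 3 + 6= 9 - 15*l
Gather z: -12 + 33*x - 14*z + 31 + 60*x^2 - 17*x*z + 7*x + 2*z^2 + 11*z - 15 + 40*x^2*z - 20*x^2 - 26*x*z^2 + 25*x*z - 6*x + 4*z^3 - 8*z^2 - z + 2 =40*x^2 + 34*x + 4*z^3 + z^2*(-26*x - 6) + z*(40*x^2 + 8*x - 4) + 6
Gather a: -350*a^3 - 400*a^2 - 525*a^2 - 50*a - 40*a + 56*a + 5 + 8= -350*a^3 - 925*a^2 - 34*a + 13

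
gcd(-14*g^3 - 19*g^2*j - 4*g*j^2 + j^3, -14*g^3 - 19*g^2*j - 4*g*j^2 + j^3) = 14*g^3 + 19*g^2*j + 4*g*j^2 - j^3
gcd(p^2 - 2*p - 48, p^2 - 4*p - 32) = p - 8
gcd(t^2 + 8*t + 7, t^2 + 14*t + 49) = t + 7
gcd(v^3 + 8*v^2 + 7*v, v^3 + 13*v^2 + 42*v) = v^2 + 7*v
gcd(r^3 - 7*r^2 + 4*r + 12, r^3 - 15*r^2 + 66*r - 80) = r - 2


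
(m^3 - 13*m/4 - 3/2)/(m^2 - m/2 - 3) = m + 1/2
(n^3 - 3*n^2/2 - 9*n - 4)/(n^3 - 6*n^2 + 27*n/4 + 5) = 2*(n + 2)/(2*n - 5)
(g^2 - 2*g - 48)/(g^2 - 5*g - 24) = (g + 6)/(g + 3)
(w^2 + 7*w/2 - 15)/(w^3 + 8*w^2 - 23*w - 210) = (w - 5/2)/(w^2 + 2*w - 35)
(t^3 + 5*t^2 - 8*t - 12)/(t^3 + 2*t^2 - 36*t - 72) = (t^2 - t - 2)/(t^2 - 4*t - 12)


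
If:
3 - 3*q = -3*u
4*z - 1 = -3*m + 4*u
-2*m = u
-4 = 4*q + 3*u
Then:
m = 4/7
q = -1/7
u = -8/7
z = -37/28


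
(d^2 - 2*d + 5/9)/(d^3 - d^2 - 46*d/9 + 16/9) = (3*d - 5)/(3*d^2 - 2*d - 16)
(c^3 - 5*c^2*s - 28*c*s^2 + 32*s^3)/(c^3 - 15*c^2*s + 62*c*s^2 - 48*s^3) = (-c - 4*s)/(-c + 6*s)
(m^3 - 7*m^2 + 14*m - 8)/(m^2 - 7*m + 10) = (m^2 - 5*m + 4)/(m - 5)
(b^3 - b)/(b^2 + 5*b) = (b^2 - 1)/(b + 5)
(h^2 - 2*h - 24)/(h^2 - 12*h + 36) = (h + 4)/(h - 6)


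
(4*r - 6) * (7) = 28*r - 42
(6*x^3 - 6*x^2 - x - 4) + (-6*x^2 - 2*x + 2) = 6*x^3 - 12*x^2 - 3*x - 2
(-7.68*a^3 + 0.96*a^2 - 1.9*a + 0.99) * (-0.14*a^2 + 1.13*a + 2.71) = 1.0752*a^5 - 8.8128*a^4 - 19.462*a^3 + 0.316*a^2 - 4.0303*a + 2.6829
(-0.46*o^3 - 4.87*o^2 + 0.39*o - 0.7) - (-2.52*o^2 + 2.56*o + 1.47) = -0.46*o^3 - 2.35*o^2 - 2.17*o - 2.17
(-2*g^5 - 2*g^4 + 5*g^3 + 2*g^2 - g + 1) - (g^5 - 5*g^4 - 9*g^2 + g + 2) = -3*g^5 + 3*g^4 + 5*g^3 + 11*g^2 - 2*g - 1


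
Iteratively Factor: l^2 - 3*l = (l - 3)*(l)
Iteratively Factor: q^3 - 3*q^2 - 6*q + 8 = (q - 4)*(q^2 + q - 2) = (q - 4)*(q + 2)*(q - 1)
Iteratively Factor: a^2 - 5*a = (a - 5)*(a)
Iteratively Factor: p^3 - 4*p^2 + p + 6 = (p - 2)*(p^2 - 2*p - 3) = (p - 2)*(p + 1)*(p - 3)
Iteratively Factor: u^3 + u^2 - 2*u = (u)*(u^2 + u - 2) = u*(u - 1)*(u + 2)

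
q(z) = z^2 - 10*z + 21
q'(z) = 2*z - 10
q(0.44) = 16.79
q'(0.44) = -9.12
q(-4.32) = 82.86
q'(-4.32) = -18.64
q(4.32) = -3.54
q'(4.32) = -1.36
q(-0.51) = 26.36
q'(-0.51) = -11.02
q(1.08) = 11.37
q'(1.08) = -7.84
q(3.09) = -0.35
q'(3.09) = -3.82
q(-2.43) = 51.20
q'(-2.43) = -14.86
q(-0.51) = 26.36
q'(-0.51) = -11.02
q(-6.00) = 117.00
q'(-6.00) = -22.00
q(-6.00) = 117.00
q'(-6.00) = -22.00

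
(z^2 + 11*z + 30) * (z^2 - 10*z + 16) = z^4 + z^3 - 64*z^2 - 124*z + 480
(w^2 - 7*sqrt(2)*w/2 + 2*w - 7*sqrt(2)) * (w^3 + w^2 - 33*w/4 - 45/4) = w^5 - 7*sqrt(2)*w^4/2 + 3*w^4 - 21*sqrt(2)*w^3/2 - 25*w^3/4 - 111*w^2/4 + 175*sqrt(2)*w^2/8 - 45*w/2 + 777*sqrt(2)*w/8 + 315*sqrt(2)/4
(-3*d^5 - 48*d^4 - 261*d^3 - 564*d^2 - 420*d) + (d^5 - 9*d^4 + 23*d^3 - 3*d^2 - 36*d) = -2*d^5 - 57*d^4 - 238*d^3 - 567*d^2 - 456*d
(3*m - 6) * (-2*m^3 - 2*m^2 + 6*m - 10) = -6*m^4 + 6*m^3 + 30*m^2 - 66*m + 60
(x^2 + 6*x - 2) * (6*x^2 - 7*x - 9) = 6*x^4 + 29*x^3 - 63*x^2 - 40*x + 18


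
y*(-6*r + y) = -6*r*y + y^2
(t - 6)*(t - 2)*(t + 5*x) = t^3 + 5*t^2*x - 8*t^2 - 40*t*x + 12*t + 60*x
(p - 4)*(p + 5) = p^2 + p - 20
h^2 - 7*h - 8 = (h - 8)*(h + 1)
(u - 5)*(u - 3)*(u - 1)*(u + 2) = u^4 - 7*u^3 + 5*u^2 + 31*u - 30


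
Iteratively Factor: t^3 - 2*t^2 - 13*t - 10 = (t - 5)*(t^2 + 3*t + 2) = (t - 5)*(t + 1)*(t + 2)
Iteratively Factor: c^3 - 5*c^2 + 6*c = (c - 2)*(c^2 - 3*c) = c*(c - 2)*(c - 3)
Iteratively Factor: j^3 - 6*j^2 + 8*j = (j)*(j^2 - 6*j + 8) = j*(j - 4)*(j - 2)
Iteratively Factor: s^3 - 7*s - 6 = (s + 2)*(s^2 - 2*s - 3) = (s + 1)*(s + 2)*(s - 3)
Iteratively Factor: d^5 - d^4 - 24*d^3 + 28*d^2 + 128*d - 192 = (d - 4)*(d^4 + 3*d^3 - 12*d^2 - 20*d + 48) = (d - 4)*(d - 2)*(d^3 + 5*d^2 - 2*d - 24) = (d - 4)*(d - 2)*(d + 4)*(d^2 + d - 6) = (d - 4)*(d - 2)*(d + 3)*(d + 4)*(d - 2)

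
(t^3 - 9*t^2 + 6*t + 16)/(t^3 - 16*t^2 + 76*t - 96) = (t + 1)/(t - 6)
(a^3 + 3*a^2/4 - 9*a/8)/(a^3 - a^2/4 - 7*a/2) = (-8*a^2 - 6*a + 9)/(2*(-4*a^2 + a + 14))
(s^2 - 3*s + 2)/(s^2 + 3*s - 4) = (s - 2)/(s + 4)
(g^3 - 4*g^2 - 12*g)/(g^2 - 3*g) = (g^2 - 4*g - 12)/(g - 3)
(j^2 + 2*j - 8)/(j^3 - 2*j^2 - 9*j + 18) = (j + 4)/(j^2 - 9)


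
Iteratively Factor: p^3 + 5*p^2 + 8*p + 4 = (p + 1)*(p^2 + 4*p + 4) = (p + 1)*(p + 2)*(p + 2)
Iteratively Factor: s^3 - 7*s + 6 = (s + 3)*(s^2 - 3*s + 2) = (s - 1)*(s + 3)*(s - 2)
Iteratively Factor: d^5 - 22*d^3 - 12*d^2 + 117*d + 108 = (d + 3)*(d^4 - 3*d^3 - 13*d^2 + 27*d + 36) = (d + 1)*(d + 3)*(d^3 - 4*d^2 - 9*d + 36) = (d + 1)*(d + 3)^2*(d^2 - 7*d + 12) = (d - 4)*(d + 1)*(d + 3)^2*(d - 3)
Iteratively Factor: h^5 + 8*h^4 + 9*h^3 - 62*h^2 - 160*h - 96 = (h + 4)*(h^4 + 4*h^3 - 7*h^2 - 34*h - 24) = (h + 2)*(h + 4)*(h^3 + 2*h^2 - 11*h - 12) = (h - 3)*(h + 2)*(h + 4)*(h^2 + 5*h + 4) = (h - 3)*(h + 1)*(h + 2)*(h + 4)*(h + 4)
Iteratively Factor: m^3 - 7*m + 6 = (m + 3)*(m^2 - 3*m + 2) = (m - 2)*(m + 3)*(m - 1)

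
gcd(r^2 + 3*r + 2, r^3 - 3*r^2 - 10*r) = r + 2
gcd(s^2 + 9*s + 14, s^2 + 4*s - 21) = s + 7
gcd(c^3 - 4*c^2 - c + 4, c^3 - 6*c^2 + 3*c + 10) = c + 1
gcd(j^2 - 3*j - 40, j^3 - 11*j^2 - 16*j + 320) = j^2 - 3*j - 40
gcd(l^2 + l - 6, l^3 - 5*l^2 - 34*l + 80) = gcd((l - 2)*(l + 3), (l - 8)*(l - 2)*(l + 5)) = l - 2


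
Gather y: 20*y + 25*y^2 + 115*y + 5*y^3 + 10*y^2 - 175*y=5*y^3 + 35*y^2 - 40*y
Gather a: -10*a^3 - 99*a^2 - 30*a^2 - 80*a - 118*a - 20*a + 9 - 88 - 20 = -10*a^3 - 129*a^2 - 218*a - 99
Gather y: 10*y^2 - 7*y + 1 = 10*y^2 - 7*y + 1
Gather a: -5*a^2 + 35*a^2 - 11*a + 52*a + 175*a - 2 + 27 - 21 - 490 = 30*a^2 + 216*a - 486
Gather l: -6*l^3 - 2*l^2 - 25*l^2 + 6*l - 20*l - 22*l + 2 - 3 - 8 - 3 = -6*l^3 - 27*l^2 - 36*l - 12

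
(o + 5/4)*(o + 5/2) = o^2 + 15*o/4 + 25/8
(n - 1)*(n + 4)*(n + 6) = n^3 + 9*n^2 + 14*n - 24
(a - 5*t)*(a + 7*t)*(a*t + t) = a^3*t + 2*a^2*t^2 + a^2*t - 35*a*t^3 + 2*a*t^2 - 35*t^3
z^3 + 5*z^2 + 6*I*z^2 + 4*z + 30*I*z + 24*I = (z + 1)*(z + 4)*(z + 6*I)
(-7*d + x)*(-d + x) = 7*d^2 - 8*d*x + x^2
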